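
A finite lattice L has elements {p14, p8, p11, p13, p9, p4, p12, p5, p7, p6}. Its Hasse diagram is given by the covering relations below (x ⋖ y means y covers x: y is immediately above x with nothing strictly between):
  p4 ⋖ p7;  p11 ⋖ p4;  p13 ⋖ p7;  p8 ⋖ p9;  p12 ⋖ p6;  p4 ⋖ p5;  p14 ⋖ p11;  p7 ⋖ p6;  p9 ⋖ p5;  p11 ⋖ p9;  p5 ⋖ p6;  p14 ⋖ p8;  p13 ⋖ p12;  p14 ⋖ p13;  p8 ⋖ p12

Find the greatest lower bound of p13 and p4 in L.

Common lower bounds of {p13, p4}: p14.
The greatest among these is p14.

p14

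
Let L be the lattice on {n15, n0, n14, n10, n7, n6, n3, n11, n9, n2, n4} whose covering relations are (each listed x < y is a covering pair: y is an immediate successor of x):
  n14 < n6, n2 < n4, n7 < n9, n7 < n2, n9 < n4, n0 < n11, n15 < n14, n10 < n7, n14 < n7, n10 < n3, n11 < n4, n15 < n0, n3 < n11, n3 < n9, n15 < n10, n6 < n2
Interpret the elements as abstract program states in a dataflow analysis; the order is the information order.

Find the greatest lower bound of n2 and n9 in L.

n7

Common lower bounds of {n2, n9}: n10, n14, n15, n7.
The greatest among these is n7.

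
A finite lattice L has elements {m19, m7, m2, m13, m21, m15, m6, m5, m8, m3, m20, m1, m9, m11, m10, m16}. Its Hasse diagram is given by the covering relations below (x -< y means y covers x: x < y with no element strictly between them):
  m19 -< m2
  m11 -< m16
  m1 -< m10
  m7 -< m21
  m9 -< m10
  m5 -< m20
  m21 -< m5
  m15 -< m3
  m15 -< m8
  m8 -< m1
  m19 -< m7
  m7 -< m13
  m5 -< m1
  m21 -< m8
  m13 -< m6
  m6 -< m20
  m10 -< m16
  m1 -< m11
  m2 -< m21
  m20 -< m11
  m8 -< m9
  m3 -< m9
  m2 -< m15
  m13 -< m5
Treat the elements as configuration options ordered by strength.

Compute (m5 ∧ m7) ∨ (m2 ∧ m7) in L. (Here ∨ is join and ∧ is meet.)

m5 ∧ m7 = m7
m2 ∧ m7 = m19
m7 ∨ m19 = m7

m7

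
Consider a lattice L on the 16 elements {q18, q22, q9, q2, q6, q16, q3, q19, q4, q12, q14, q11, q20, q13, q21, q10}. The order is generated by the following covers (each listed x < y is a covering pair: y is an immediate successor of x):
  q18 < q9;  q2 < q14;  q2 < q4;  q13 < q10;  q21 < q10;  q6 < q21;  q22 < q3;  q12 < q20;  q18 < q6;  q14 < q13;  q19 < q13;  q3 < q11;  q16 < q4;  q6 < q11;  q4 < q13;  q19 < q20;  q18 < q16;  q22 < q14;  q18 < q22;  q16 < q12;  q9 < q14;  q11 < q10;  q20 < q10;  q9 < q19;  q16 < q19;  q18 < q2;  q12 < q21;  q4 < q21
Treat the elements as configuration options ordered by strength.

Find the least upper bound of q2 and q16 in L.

Common upper bounds of {q2, q16}: q10, q13, q21, q4.
The least among these is q4.

q4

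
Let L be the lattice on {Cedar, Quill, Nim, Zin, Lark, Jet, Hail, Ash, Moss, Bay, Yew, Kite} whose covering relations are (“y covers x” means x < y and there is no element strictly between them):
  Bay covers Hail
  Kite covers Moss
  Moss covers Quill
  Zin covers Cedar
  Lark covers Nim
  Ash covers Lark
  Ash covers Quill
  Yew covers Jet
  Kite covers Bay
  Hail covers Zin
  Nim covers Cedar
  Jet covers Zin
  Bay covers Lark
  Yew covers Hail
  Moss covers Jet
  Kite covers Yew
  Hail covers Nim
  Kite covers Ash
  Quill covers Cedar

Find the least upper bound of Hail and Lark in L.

Bay

Common upper bounds of {Hail, Lark}: Bay, Kite.
The least among these is Bay.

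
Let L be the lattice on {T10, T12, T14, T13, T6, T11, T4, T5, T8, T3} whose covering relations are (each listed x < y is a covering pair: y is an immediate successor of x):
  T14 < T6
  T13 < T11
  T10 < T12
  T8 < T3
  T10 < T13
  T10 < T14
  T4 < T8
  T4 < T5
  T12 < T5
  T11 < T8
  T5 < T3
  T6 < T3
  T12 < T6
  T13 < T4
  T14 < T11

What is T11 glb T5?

T13

Common lower bounds of {T11, T5}: T10, T13.
The greatest among these is T13.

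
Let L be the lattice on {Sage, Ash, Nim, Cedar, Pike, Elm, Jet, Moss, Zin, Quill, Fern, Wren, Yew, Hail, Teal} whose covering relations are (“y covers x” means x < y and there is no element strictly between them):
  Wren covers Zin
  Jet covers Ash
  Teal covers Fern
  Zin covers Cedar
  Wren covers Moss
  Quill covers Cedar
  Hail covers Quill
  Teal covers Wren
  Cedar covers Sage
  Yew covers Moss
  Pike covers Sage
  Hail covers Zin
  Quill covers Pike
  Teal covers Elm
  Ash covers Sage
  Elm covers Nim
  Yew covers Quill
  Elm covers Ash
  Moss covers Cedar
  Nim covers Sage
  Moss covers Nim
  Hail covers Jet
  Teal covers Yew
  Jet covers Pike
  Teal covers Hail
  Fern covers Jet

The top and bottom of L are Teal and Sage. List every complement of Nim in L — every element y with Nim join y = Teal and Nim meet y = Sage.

Need y with Nim ∨ y = Teal and Nim ∧ y = Sage.
Checking each element gives: Fern, Hail, Jet.

Fern, Hail, Jet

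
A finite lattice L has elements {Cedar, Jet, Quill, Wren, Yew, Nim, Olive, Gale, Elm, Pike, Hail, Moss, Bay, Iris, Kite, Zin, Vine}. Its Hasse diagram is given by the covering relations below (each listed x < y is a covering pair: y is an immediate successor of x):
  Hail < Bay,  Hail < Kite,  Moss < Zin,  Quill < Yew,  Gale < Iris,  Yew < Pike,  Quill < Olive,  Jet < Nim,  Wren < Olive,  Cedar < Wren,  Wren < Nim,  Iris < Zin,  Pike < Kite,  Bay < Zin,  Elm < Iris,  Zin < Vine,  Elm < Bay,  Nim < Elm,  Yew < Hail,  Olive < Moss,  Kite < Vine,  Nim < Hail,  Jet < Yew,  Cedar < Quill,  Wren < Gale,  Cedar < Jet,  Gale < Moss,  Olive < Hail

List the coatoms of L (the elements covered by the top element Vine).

Kite, Zin

The coatoms are exactly the elements covered by Vine: Kite, Zin.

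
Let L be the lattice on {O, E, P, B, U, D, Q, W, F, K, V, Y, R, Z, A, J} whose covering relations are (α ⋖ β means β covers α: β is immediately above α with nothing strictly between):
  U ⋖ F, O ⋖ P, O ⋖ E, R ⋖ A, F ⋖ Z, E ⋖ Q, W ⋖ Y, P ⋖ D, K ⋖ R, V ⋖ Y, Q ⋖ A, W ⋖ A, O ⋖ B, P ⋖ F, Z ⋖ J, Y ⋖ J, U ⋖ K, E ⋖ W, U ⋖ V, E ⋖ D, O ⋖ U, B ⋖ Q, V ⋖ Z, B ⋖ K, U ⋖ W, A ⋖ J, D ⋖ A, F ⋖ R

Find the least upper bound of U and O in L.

Common upper bounds of {U, O}: A, F, J, K, R, U, V, W, Y, Z.
The least among these is U.

U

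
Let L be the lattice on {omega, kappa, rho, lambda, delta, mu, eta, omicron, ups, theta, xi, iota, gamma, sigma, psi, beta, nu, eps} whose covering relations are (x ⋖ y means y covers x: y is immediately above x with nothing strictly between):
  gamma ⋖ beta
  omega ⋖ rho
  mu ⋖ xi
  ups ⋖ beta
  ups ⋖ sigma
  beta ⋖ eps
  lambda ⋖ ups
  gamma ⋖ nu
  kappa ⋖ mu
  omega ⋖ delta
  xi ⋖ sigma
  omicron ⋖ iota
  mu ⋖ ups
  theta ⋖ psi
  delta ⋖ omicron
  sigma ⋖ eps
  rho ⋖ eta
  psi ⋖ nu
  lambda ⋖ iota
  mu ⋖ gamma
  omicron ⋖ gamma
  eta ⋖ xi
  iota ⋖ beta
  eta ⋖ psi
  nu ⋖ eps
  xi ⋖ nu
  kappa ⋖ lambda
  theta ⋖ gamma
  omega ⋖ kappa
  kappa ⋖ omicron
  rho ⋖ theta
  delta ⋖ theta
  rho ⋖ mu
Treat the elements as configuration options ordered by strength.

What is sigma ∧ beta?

Common lower bounds of {sigma, beta}: kappa, lambda, mu, omega, rho, ups.
The greatest among these is ups.

ups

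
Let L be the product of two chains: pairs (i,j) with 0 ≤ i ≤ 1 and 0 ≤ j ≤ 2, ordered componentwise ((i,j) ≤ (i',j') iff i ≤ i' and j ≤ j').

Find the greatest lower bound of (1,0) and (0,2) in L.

In a product of chains, the meet is componentwise min, giving (0,0).

(0,0)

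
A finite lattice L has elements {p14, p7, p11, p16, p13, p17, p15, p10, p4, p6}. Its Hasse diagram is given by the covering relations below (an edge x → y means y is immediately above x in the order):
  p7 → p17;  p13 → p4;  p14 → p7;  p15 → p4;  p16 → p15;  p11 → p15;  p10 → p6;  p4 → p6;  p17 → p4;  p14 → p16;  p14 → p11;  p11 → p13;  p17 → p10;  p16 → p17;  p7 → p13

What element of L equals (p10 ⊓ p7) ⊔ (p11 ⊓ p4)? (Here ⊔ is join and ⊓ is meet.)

p10 ∧ p7 = p7
p11 ∧ p4 = p11
p7 ∨ p11 = p13

p13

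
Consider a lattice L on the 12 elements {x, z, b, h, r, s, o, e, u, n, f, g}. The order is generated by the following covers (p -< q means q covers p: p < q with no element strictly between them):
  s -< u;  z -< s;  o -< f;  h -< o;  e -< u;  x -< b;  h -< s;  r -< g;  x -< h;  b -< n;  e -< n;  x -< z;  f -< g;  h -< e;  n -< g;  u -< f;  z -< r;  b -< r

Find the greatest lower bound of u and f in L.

Common lower bounds of {u, f}: e, h, s, u, x, z.
The greatest among these is u.

u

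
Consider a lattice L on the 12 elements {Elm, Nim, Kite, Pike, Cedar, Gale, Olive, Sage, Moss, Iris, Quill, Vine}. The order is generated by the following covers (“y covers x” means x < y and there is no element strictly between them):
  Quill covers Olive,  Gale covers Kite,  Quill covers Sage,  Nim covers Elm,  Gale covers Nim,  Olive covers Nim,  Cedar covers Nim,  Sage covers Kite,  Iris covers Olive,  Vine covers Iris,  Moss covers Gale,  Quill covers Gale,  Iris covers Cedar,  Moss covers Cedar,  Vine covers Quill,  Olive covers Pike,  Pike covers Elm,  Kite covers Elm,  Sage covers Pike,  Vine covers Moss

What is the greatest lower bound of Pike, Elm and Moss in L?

Elm

Common lower bounds of {Pike, Elm, Moss}: Elm.
The greatest among these is Elm.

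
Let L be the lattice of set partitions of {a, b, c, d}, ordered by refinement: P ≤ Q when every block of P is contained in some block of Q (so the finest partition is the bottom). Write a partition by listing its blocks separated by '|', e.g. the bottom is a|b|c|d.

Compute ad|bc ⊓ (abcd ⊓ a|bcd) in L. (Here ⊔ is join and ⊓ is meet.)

a|bc|d

abcd ∧ a|bcd = a|bcd
ad|bc ∧ a|bcd = a|bc|d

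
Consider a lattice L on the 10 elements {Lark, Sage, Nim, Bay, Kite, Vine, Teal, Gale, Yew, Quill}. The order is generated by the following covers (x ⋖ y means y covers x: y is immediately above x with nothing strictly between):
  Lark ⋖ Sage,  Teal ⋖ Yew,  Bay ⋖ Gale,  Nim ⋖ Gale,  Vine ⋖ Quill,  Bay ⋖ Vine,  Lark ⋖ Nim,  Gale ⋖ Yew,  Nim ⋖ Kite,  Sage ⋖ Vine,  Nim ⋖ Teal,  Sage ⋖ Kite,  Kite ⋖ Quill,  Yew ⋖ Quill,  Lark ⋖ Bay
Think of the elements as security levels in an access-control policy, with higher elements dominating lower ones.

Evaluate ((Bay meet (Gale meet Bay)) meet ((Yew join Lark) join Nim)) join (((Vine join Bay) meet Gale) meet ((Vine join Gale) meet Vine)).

Bay

Gale ∧ Bay = Bay
Bay ∧ Bay = Bay
Yew ∨ Lark = Yew
Yew ∨ Nim = Yew
Bay ∧ Yew = Bay
Vine ∨ Bay = Vine
Vine ∧ Gale = Bay
Vine ∨ Gale = Quill
Quill ∧ Vine = Vine
Bay ∧ Vine = Bay
Bay ∨ Bay = Bay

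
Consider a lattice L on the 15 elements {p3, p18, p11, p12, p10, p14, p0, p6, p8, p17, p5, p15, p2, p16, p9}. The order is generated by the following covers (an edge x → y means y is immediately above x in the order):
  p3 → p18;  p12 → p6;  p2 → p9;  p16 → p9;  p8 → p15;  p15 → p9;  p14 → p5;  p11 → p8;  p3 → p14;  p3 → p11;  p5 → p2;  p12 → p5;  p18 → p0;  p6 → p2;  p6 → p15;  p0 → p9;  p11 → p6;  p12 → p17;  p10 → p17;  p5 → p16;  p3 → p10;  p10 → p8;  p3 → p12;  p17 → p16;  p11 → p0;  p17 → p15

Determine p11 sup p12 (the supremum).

p6

Common upper bounds of {p11, p12}: p15, p2, p6, p9.
The least among these is p6.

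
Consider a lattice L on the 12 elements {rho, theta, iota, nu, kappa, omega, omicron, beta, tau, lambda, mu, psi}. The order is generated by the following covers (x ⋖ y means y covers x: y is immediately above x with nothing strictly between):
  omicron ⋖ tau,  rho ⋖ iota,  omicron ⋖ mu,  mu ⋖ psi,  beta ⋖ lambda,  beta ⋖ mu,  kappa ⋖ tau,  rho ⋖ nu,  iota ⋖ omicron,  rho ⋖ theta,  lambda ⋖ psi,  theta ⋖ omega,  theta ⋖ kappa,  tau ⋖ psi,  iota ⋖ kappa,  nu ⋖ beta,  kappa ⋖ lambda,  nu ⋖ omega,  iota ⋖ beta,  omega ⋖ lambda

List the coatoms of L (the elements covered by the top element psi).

lambda, mu, tau

The coatoms are exactly the elements covered by psi: lambda, mu, tau.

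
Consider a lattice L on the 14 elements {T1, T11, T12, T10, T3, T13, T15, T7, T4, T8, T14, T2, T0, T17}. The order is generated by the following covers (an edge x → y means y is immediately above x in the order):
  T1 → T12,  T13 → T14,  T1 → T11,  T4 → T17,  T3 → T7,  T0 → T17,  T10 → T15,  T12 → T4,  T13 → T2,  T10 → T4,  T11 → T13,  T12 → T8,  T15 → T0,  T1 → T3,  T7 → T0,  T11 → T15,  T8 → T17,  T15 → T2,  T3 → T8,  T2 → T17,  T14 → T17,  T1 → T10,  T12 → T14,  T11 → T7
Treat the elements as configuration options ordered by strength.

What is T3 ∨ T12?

Common upper bounds of {T3, T12}: T17, T8.
The least among these is T8.

T8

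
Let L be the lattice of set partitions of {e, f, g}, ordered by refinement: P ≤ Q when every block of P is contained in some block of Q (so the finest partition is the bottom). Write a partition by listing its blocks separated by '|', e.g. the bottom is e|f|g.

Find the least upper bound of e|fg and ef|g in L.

The join of e|fg and ef|g merges any blocks that overlap across the partitions, giving efg.

efg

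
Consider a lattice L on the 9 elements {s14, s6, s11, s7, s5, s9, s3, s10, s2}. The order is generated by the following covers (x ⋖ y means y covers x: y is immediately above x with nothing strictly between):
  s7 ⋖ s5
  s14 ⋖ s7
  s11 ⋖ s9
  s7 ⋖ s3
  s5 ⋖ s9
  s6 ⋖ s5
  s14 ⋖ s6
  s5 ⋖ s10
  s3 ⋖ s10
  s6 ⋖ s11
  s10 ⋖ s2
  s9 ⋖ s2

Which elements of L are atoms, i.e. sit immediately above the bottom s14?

s6, s7

The atoms are exactly the elements that cover s14: s6, s7.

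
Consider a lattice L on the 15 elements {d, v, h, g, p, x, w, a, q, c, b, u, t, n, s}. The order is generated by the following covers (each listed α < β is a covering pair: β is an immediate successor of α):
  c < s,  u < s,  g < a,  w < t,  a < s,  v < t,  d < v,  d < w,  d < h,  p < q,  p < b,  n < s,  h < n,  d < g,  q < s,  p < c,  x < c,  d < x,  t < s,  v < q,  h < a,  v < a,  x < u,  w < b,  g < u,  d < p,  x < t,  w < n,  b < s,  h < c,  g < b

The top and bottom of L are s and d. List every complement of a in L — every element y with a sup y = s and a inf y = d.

Need y with a ∨ y = s and a ∧ y = d.
Checking each element gives: p, w, x.

p, w, x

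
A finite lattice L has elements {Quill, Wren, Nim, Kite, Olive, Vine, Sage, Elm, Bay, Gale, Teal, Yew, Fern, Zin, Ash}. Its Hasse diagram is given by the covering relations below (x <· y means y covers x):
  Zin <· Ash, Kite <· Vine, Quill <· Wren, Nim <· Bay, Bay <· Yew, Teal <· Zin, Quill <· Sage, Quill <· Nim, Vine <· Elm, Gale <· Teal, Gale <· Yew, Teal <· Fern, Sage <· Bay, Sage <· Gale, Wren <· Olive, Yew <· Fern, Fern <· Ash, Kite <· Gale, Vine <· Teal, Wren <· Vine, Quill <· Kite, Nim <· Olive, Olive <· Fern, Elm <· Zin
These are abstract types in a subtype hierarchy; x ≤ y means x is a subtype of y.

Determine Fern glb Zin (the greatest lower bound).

Common lower bounds of {Fern, Zin}: Gale, Kite, Quill, Sage, Teal, Vine, Wren.
The greatest among these is Teal.

Teal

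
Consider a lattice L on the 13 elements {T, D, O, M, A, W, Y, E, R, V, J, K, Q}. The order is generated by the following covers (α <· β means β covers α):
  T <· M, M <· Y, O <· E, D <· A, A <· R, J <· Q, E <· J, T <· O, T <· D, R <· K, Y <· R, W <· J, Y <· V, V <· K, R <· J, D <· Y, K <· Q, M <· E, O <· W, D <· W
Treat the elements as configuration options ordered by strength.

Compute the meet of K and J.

Common lower bounds of {K, J}: A, D, M, R, T, Y.
The greatest among these is R.

R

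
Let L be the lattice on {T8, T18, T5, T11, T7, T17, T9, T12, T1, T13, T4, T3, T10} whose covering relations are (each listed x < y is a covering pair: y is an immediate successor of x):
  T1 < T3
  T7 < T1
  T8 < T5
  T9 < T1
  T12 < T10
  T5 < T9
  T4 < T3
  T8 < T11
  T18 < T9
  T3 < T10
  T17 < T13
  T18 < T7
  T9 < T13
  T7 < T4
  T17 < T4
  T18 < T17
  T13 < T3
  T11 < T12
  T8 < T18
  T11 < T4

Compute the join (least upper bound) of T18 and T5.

T9

Common upper bounds of {T18, T5}: T1, T10, T13, T3, T9.
The least among these is T9.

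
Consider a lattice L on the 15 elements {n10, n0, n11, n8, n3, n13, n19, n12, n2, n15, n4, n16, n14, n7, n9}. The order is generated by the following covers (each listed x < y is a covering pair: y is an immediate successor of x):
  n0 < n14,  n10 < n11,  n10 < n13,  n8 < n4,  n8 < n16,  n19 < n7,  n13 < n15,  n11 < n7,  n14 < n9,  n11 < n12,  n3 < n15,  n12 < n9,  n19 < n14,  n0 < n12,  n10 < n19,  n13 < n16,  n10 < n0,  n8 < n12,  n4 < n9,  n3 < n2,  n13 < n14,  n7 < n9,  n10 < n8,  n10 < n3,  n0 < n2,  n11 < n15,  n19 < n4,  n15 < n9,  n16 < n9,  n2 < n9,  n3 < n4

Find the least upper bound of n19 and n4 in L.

n4

Common upper bounds of {n19, n4}: n4, n9.
The least among these is n4.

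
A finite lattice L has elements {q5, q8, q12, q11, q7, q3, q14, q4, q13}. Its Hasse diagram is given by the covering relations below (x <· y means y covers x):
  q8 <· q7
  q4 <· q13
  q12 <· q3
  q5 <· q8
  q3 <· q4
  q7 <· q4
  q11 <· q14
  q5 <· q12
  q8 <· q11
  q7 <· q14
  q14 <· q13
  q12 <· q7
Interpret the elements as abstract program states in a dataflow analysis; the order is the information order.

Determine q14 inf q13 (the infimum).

q14

Common lower bounds of {q14, q13}: q11, q12, q14, q5, q7, q8.
The greatest among these is q14.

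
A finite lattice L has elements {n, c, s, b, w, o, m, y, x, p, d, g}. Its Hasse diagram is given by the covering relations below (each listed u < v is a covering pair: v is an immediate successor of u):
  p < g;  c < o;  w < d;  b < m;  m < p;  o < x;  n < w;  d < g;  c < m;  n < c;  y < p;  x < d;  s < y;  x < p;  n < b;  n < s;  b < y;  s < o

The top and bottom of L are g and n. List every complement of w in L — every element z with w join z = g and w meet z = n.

Need z with w ∨ z = g and w ∧ z = n.
Checking each element gives: b, m, p, y.

b, m, p, y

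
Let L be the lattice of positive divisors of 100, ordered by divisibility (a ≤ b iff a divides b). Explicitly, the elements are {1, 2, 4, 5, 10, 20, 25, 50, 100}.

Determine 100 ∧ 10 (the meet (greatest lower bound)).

10

In the divisibility order, the meet is the greatest common divisor: gcd(100, 10) = 10.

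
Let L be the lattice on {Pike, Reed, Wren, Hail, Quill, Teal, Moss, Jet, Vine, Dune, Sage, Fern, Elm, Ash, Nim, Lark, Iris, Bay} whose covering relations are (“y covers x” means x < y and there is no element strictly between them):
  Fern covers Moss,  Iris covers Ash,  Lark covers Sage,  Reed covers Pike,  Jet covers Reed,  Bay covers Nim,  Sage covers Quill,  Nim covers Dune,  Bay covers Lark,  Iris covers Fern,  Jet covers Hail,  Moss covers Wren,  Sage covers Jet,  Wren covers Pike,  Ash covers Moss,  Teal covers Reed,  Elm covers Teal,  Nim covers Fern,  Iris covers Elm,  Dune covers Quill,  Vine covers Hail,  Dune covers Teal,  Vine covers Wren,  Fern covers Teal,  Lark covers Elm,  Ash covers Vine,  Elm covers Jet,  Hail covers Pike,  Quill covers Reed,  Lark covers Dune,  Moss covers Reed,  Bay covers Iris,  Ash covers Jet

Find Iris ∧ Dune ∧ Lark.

Teal

Common lower bounds of {Iris, Dune, Lark}: Pike, Reed, Teal.
The greatest among these is Teal.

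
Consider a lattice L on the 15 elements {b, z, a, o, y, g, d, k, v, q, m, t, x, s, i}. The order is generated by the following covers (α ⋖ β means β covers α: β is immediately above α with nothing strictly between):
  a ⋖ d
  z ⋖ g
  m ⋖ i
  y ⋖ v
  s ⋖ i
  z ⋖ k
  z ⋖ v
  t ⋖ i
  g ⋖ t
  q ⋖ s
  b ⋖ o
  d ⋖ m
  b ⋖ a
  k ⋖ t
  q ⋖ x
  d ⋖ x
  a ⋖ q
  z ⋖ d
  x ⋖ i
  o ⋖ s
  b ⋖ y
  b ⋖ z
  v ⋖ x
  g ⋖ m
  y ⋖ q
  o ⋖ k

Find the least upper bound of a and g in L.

m

Common upper bounds of {a, g}: i, m.
The least among these is m.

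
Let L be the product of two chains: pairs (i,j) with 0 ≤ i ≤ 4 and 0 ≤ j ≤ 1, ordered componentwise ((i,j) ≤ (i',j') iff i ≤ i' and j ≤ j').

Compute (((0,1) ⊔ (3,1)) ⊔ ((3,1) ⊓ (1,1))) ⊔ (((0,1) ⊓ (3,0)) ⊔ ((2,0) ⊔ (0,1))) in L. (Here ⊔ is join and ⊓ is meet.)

(0,1) ∨ (3,1) = (3,1)
(3,1) ∧ (1,1) = (1,1)
(3,1) ∨ (1,1) = (3,1)
(0,1) ∧ (3,0) = (0,0)
(2,0) ∨ (0,1) = (2,1)
(0,0) ∨ (2,1) = (2,1)
(3,1) ∨ (2,1) = (3,1)

(3,1)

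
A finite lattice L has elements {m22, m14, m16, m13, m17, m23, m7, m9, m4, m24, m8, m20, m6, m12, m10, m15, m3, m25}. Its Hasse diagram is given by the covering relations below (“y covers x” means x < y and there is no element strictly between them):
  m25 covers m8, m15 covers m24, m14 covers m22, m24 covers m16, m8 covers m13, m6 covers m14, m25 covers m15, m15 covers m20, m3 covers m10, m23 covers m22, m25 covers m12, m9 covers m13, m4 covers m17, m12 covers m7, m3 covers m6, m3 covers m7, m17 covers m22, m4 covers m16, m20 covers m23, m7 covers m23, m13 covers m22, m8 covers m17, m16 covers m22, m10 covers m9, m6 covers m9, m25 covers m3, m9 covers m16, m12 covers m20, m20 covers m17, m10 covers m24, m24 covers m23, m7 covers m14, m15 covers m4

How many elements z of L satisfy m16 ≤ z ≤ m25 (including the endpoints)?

9

The interval [m16, m25] = {m10, m15, m16, m24, m25, m3, m4, m6, m9}, which has 9 elements.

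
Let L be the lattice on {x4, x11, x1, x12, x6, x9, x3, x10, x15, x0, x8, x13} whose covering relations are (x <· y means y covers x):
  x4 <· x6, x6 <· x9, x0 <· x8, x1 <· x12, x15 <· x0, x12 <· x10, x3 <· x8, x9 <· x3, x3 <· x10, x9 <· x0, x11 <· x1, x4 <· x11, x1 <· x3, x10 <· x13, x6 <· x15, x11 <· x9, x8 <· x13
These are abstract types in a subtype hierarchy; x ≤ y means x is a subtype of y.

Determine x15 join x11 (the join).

x0

Common upper bounds of {x15, x11}: x0, x13, x8.
The least among these is x0.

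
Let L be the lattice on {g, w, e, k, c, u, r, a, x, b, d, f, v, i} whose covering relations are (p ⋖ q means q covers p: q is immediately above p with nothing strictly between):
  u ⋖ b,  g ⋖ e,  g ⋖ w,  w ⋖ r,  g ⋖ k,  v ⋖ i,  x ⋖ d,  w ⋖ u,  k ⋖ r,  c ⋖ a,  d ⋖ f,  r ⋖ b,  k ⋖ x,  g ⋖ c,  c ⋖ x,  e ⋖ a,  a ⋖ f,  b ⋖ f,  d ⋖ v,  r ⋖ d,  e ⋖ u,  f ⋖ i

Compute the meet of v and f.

Common lower bounds of {v, f}: c, d, g, k, r, w, x.
The greatest among these is d.

d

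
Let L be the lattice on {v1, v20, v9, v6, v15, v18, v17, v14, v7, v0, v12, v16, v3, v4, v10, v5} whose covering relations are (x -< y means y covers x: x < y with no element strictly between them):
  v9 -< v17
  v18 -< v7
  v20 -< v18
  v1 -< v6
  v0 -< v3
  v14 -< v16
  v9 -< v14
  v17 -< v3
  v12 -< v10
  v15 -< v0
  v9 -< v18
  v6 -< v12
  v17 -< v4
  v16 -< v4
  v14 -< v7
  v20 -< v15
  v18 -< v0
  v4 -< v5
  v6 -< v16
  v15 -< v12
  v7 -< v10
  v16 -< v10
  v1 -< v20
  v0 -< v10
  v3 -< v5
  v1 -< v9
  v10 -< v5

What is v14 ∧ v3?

v9

Common lower bounds of {v14, v3}: v1, v9.
The greatest among these is v9.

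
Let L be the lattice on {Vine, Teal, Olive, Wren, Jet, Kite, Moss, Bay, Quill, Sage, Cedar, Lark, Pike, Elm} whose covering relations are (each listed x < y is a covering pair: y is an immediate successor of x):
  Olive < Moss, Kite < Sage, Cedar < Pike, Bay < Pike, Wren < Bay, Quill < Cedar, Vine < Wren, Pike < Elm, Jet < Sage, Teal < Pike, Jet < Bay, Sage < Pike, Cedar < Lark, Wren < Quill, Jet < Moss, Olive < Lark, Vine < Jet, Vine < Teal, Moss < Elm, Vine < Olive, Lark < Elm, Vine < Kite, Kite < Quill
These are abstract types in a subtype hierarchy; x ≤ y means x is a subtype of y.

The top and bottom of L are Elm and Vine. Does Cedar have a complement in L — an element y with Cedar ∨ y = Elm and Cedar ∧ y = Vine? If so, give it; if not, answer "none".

Moss

Need y with Cedar ∨ y = Elm and Cedar ∧ y = Vine.
Checking each element gives: Moss.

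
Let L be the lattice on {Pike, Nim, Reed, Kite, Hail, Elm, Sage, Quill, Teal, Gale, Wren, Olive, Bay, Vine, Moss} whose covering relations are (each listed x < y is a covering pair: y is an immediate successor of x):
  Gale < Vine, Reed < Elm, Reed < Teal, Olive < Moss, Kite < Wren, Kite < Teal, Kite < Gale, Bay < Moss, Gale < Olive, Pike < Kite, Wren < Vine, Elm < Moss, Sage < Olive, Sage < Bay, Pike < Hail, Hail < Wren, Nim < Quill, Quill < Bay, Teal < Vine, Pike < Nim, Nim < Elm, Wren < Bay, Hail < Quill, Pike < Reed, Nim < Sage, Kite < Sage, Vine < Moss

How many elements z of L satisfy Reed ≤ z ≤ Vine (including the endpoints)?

The interval [Reed, Vine] = {Reed, Teal, Vine}, which has 3 elements.

3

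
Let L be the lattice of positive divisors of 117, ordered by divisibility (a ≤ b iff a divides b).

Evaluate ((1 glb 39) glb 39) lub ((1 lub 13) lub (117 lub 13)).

117

1 ∧ 39 = 1
1 ∧ 39 = 1
1 ∨ 13 = 13
117 ∨ 13 = 117
13 ∨ 117 = 117
1 ∨ 117 = 117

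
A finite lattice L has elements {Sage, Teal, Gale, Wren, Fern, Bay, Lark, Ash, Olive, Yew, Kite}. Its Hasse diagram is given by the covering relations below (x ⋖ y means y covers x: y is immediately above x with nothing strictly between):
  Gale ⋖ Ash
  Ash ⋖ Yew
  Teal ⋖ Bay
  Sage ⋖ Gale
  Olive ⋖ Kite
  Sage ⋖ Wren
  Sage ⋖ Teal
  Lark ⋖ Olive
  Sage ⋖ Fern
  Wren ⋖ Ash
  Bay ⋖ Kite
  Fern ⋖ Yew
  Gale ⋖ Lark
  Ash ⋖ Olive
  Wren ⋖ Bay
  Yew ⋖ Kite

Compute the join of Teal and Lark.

Common upper bounds of {Teal, Lark}: Kite.
The least among these is Kite.

Kite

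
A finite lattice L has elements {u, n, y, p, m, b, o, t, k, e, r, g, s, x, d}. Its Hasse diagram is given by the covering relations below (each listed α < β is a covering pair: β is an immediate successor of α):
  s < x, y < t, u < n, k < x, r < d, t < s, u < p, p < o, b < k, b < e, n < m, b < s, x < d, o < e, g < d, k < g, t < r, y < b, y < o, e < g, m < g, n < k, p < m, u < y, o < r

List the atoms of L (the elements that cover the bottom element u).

The atoms are exactly the elements that cover u: n, p, y.

n, p, y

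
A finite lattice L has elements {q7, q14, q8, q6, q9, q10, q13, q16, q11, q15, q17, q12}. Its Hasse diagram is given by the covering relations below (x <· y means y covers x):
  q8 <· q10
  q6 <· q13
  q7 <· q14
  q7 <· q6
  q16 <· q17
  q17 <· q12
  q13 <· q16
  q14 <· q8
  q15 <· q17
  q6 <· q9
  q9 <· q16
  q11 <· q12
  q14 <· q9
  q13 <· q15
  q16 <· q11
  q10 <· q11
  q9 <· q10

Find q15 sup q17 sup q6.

q17

Common upper bounds of {q15, q17, q6}: q12, q17.
The least among these is q17.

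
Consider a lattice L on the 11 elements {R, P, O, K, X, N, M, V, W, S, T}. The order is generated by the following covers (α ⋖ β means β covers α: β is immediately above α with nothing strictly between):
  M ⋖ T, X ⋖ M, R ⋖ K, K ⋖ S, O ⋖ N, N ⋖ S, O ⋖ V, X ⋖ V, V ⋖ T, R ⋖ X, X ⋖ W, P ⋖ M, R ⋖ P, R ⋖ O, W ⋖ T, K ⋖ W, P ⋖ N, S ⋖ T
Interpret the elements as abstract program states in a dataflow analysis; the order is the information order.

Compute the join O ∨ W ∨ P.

T

Common upper bounds of {O, W, P}: T.
The least among these is T.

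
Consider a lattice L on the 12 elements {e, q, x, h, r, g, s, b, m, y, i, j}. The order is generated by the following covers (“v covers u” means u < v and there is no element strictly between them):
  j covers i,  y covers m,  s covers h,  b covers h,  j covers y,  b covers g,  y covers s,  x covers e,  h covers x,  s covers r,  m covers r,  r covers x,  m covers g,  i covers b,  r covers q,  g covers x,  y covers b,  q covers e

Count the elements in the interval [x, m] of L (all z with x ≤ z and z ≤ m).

The interval [x, m] = {g, m, r, x}, which has 4 elements.

4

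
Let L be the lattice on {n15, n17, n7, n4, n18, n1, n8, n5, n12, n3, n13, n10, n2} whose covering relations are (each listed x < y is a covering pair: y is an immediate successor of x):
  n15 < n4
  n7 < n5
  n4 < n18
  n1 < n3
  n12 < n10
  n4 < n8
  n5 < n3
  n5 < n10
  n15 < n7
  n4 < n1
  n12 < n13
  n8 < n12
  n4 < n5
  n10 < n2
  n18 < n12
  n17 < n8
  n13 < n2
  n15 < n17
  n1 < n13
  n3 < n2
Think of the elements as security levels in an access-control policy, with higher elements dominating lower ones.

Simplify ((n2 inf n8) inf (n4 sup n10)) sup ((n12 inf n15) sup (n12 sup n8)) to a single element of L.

n2 ∧ n8 = n8
n4 ∨ n10 = n10
n8 ∧ n10 = n8
n12 ∧ n15 = n15
n12 ∨ n8 = n12
n15 ∨ n12 = n12
n8 ∨ n12 = n12

n12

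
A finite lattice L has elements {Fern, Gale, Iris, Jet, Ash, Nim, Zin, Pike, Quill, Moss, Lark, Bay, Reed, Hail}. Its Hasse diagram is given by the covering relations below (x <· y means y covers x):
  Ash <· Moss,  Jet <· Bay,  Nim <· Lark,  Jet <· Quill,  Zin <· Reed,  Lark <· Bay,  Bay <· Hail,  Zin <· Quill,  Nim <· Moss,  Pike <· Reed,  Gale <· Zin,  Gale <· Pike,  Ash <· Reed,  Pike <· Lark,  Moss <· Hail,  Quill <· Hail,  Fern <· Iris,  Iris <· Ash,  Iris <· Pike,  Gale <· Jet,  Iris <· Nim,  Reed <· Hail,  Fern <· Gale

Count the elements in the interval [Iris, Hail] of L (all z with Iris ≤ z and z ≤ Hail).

9

The interval [Iris, Hail] = {Ash, Bay, Hail, Iris, Lark, Moss, Nim, Pike, Reed}, which has 9 elements.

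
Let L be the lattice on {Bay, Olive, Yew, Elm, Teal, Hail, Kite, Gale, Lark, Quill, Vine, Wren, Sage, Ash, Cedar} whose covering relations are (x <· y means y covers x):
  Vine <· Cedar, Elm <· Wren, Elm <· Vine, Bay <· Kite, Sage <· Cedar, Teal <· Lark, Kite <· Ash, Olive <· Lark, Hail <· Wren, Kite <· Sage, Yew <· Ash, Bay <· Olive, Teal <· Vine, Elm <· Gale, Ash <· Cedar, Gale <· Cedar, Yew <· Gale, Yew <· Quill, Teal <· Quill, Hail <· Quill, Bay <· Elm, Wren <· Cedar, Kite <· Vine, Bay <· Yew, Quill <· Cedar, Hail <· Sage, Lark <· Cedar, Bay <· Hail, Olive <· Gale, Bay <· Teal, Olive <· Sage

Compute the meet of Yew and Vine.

Bay

Common lower bounds of {Yew, Vine}: Bay.
The greatest among these is Bay.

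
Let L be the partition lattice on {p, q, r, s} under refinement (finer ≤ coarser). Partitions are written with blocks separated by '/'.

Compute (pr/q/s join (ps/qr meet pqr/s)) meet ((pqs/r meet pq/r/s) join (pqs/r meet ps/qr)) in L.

ps/qr ∧ pqr/s = p/qr/s
pr/q/s ∨ p/qr/s = pqr/s
pqs/r ∧ pq/r/s = pq/r/s
pqs/r ∧ ps/qr = ps/q/r
pq/r/s ∨ ps/q/r = pqs/r
pqr/s ∧ pqs/r = pq/r/s

pq/r/s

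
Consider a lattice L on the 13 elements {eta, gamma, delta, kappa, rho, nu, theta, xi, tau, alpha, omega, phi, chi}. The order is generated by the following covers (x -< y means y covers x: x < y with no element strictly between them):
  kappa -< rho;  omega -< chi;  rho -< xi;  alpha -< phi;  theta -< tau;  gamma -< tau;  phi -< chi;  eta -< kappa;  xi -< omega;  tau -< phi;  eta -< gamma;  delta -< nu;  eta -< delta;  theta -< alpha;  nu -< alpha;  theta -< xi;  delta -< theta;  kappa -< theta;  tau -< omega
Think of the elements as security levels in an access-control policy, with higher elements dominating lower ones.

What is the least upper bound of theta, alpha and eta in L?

alpha

Common upper bounds of {theta, alpha, eta}: alpha, chi, phi.
The least among these is alpha.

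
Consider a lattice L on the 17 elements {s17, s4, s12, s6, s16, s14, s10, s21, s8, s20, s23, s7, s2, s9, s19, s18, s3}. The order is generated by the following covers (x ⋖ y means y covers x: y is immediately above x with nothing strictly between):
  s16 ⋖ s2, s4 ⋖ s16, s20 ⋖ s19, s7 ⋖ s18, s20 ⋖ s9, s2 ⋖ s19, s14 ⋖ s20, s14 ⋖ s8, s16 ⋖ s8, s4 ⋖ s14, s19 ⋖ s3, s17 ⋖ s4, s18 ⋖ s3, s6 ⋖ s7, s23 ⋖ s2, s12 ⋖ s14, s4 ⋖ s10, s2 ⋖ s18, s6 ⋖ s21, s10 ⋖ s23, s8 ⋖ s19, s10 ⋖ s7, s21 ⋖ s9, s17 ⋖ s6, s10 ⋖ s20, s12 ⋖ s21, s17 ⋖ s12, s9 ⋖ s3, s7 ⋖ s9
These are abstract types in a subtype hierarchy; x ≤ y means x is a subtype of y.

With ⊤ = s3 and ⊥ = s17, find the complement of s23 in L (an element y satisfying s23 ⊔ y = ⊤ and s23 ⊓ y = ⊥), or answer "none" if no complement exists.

s21

Need y with s23 ∨ y = s3 and s23 ∧ y = s17.
Checking each element gives: s21.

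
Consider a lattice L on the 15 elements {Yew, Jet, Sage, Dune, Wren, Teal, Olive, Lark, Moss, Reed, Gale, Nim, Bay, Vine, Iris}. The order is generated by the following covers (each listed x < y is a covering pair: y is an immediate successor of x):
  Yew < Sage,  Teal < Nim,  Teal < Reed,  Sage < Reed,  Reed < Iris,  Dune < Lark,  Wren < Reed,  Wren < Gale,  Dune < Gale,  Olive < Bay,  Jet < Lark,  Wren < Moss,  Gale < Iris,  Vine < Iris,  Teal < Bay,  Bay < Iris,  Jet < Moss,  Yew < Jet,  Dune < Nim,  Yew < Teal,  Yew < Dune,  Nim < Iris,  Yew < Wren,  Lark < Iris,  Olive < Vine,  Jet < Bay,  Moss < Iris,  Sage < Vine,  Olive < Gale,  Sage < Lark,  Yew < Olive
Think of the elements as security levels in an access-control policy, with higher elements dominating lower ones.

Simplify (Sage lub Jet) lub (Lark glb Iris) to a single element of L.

Lark

Sage ∨ Jet = Lark
Lark ∧ Iris = Lark
Lark ∨ Lark = Lark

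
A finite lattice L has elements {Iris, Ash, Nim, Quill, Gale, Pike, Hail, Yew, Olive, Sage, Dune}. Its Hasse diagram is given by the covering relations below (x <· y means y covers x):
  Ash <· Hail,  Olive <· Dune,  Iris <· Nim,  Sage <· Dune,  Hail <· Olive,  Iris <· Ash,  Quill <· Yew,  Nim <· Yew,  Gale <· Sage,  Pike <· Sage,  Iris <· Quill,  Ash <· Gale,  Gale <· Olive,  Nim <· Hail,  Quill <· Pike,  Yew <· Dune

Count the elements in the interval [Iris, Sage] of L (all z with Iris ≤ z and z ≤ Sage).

6

The interval [Iris, Sage] = {Ash, Gale, Iris, Pike, Quill, Sage}, which has 6 elements.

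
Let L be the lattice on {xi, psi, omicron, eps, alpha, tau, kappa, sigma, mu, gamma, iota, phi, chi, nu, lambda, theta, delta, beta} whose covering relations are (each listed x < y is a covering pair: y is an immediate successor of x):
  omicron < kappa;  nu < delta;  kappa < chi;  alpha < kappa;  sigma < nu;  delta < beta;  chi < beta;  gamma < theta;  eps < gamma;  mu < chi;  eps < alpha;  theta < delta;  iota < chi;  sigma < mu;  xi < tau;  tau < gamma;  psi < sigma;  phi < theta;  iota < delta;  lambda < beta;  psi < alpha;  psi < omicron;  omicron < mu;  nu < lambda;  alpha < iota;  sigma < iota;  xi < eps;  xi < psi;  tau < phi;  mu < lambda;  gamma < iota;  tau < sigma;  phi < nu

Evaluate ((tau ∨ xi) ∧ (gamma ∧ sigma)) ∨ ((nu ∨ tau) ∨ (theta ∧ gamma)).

delta

tau ∨ xi = tau
gamma ∧ sigma = tau
tau ∧ tau = tau
nu ∨ tau = nu
theta ∧ gamma = gamma
nu ∨ gamma = delta
tau ∨ delta = delta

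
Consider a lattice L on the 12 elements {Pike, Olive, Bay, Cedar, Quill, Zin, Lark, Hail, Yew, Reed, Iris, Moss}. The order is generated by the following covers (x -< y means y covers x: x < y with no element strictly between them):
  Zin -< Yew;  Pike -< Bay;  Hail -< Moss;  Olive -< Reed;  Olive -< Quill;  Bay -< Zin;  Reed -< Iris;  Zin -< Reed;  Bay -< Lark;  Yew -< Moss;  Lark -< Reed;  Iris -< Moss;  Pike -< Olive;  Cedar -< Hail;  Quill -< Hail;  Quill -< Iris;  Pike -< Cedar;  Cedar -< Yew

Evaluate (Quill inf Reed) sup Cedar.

Hail

Quill ∧ Reed = Olive
Olive ∨ Cedar = Hail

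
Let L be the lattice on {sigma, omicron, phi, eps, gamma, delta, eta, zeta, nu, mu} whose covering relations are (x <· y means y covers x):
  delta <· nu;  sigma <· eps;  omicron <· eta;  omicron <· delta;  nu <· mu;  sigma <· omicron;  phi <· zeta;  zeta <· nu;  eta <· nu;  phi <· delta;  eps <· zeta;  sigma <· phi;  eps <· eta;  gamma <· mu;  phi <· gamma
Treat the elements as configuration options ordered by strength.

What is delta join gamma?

Common upper bounds of {delta, gamma}: mu.
The least among these is mu.

mu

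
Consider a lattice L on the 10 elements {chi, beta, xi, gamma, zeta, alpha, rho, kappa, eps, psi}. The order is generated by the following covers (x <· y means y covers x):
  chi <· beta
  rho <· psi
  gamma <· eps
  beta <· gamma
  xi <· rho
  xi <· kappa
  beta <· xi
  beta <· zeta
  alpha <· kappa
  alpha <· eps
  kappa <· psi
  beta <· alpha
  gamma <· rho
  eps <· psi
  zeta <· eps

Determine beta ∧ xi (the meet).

Common lower bounds of {beta, xi}: beta, chi.
The greatest among these is beta.

beta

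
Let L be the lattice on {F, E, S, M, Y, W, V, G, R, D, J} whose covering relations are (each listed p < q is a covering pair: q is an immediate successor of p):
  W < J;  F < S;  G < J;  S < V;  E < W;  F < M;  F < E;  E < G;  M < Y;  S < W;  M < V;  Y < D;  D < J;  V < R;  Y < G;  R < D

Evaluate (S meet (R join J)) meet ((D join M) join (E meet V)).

S

R ∨ J = J
S ∧ J = S
D ∨ M = D
E ∧ V = F
D ∨ F = D
S ∧ D = S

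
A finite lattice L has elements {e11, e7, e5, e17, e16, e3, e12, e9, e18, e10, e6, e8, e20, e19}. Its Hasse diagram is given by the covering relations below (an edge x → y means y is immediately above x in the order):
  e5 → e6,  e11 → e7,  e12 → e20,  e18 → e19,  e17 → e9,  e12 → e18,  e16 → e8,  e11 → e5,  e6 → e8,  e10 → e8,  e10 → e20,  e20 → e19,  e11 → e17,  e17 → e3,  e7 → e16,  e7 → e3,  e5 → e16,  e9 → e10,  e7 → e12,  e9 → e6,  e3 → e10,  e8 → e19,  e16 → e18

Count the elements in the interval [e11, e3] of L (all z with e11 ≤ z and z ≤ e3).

4

The interval [e11, e3] = {e11, e17, e3, e7}, which has 4 elements.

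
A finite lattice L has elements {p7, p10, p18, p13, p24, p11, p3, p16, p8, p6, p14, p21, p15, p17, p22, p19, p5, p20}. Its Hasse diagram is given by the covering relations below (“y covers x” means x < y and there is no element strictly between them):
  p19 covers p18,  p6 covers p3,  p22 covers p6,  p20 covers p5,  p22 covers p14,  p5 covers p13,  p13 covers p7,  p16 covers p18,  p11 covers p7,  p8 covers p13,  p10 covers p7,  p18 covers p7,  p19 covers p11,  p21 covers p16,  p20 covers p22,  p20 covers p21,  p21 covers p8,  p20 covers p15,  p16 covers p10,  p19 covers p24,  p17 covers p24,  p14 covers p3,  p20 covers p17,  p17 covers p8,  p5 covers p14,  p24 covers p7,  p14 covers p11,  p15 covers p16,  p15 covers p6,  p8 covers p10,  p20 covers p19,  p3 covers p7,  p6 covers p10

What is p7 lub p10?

p10

Common upper bounds of {p7, p10}: p10, p15, p16, p17, p20, p21, p22, p6, p8.
The least among these is p10.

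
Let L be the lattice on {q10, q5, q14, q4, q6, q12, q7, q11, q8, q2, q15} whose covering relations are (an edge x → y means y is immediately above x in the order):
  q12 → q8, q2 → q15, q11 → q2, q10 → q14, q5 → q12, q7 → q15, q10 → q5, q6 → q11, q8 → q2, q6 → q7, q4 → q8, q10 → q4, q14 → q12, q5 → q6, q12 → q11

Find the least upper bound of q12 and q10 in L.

q12

Common upper bounds of {q12, q10}: q11, q12, q15, q2, q8.
The least among these is q12.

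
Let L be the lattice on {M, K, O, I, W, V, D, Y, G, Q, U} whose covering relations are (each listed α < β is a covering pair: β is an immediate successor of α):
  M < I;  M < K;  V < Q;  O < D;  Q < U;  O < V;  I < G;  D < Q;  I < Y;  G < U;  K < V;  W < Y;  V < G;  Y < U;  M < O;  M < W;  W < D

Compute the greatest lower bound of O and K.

Common lower bounds of {O, K}: M.
The greatest among these is M.

M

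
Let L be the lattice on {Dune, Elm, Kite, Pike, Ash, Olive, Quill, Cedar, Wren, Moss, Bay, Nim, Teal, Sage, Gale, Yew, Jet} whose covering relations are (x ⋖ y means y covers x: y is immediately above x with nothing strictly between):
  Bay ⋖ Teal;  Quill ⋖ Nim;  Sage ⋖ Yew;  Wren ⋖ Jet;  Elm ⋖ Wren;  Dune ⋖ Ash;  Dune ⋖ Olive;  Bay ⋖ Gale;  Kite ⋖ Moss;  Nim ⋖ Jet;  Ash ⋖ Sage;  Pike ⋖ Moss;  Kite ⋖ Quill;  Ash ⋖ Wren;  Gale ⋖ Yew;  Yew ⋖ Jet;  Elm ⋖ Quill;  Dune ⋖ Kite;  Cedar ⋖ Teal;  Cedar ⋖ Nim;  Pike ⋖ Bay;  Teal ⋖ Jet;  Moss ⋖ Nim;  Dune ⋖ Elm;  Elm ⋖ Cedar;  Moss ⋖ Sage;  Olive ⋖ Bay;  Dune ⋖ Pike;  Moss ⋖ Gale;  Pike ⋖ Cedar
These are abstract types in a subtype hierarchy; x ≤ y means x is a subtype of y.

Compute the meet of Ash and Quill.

Common lower bounds of {Ash, Quill}: Dune.
The greatest among these is Dune.

Dune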